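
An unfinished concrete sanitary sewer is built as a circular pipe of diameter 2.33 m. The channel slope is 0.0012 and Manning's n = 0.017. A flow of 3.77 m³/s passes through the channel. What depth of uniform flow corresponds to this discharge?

Manning's equation rearranged: A R^(2/3) = nQ / (1·√S) = 0.017 × 3.77 / (√0.0012) = 1.85.
At y = 0.924 m: A R^(2/3) = 0.9865 — too small.
At y = 1.54 m: A R^(2/3) = 2.303 — too large.
At y = 1.33 m: A R^(2/3) = 1.849 — matches.

y_n = 1.33 m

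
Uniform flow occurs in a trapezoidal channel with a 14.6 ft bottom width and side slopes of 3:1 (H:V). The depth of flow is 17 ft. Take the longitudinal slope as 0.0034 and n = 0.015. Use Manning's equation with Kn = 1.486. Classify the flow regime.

With bottom width b = 14.6 ft and side slope z = 3: A = (b + zy)y = (14.6 + 3×17)×17 = 1115 ft²; P = b + 2y√(1+z²) = 14.6 + 2×17×3.162 = 122.1 ft.
Hydraulic radius R = A/P = 1115/122.1 = 9.132 ft.
V = (1.486/n) R^(2/3) √S = (1.486/0.015) × 9.132^(2/3) × √0.0034 = 25.24 ft/s. Hydraulic depth D_h = A/T = 1115/116.6 = 9.564 ft.
Froude number Fr = V/√(g·D_h) = 25.24/√(32.2×9.564) = 1.44, which is greater than 1, so the flow is supercritical.

supercritical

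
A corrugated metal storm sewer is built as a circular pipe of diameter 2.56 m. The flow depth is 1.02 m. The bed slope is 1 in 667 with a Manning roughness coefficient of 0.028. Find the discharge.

Q = 1.77 m³/s

For a circular section of diameter D = 2.56 m at depth y = 1.02 m, the central angle is θ = 2 arccos(1 − 2y/D) = 2.732 rad. Then A = (D²/8)(θ − sin θ) = 1.913 m² and P = Dθ/2 = 3.498 m.
Hydraulic radius R = A/P = 1.913/3.498 = 0.5468 m.
Manning's equation: Q = (1/n) A R^(2/3) S^(1/2) = (1/0.028) × 1.913 × 0.5468^(2/3) × 0.001499^(1/2) = 1.77 m³/s.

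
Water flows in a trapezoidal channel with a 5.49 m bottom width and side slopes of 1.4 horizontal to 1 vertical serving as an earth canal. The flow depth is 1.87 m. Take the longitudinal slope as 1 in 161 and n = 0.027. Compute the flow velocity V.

V = 3.43 m/s

With bottom width b = 5.49 m and side slope z = 1.4: A = (b + zy)y = (5.49 + 1.4×1.87)×1.87 = 15.16 m²; P = b + 2y√(1+z²) = 5.49 + 2×1.87×1.72 = 11.92 m.
Hydraulic radius R = A/P = 15.16/11.92 = 1.271 m.
From Manning's equation, V = (1/n) R^(2/3) S^(1/2) = (1/0.027) × 1.271^(2/3) × 0.006211^(1/2) = 3.43 m/s.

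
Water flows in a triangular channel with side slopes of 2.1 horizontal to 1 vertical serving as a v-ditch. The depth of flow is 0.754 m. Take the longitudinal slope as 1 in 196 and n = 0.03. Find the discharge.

Q = 1.39 m³/s

For a triangular section with side slope z = 2.1: A = zy² = 2.1×0.754² = 1.194 m²; P = 2y√(1+z²) = 2×0.754×2.326 = 3.508 m.
Hydraulic radius R = A/P = 1.194/3.508 = 0.3404 m.
Manning's equation: Q = (1/n) A R^(2/3) S^(1/2) = (1/0.03) × 1.194 × 0.3404^(2/3) × 0.005102^(1/2) = 1.39 m³/s.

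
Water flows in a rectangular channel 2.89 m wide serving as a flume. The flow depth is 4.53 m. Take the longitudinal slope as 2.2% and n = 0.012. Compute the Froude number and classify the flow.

supercritical

Flow area A = b·y = 2.89 × 4.53 = 13.09 m². Wetted perimeter P = b + 2y = 2.89 + 2×4.53 = 11.95 m.
Hydraulic radius R = A/P = 13.09/11.95 = 1.096 m.
V = (1/n) R^(2/3) √S = (1/0.012) × 1.096^(2/3) × √0.022 = 13.14 m/s. Hydraulic depth D_h = A/T = 13.09/2.89 = 4.53 m.
Froude number Fr = V/√(g·D_h) = 13.14/√(9.81×4.53) = 1.97, which is greater than 1, so the flow is supercritical.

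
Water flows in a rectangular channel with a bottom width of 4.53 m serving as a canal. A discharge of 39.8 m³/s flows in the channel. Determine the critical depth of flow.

y_c = 1.99 m

For a rectangular channel, critical depth y_c = (q²/g)^(1/3) where q = Q/b = 39.8/4.53 = 8.786 m²/s.
So y_c = (8.786²/9.81)^(1/3) = 1.99 m.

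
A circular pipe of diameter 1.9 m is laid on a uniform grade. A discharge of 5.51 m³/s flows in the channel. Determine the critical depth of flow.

y_c = 1.15 m

At critical depth, Q² T / (g A³) = 1, i.e. A³/T = Q²/g = 5.51²/9.81 = 3.095.
Trying y = 1.43 m: A³/T = 7.316 — high.
Trying y = 0.799 m: A³/T = 0.7732 — low.
Trying y = 1.15 m: A³/T = 3.113 — close enough.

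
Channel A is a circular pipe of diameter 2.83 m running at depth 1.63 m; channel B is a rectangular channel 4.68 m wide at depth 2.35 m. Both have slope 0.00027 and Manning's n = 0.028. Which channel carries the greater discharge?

Channel A: For a circular section of diameter D = 2.83 m at depth y = 1.63 m, the central angle is θ = 2 arccos(1 − 2y/D) = 3.447 rad. Then A = (D²/8)(θ − sin θ) = 3.751 m² and P = Dθ/2 = 4.877 m. Hydraulic radius R = A/P = 3.751/4.877 = 0.7692 m. Q_A = (1/0.028)·3.751·0.7692^(2/3)·√0.00027 = 1.848 m³/s.
Channel B: Flow area A = b·y = 4.68 × 2.35 = 11 m². Wetted perimeter P = b + 2y = 4.68 + 2×2.35 = 9.38 m. Hydraulic radius R = A/P = 11/9.38 = 1.172 m. Q_B = (1/0.028)·11·1.172^(2/3)·√0.00027 = 7.176 m³/s.
Q_A = 1.848 m³/s vs Q_B = 7.176 m³/s, so channel B carries more.

channel B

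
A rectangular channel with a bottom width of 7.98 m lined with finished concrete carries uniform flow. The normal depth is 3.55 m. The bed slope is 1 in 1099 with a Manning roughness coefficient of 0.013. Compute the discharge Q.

Flow area A = b·y = 7.98 × 3.55 = 28.33 m². Wetted perimeter P = b + 2y = 7.98 + 2×3.55 = 15.08 m.
Hydraulic radius R = A/P = 28.33/15.08 = 1.879 m.
Manning's equation: Q = (1/n) A R^(2/3) S^(1/2) = (1/0.013) × 28.33 × 1.879^(2/3) × 0.0009099^(1/2) = 100 m³/s.

Q = 100 m³/s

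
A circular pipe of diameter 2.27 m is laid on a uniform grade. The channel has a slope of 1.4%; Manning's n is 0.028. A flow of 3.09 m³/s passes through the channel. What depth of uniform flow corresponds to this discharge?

y_n = 0.796 m

Manning's equation rearranged: A R^(2/3) = nQ / (1·√S) = 0.028 × 3.09 / (√0.014) = 0.7312.
Try y = 0.581 m: A R^(2/3) = 0.3981 — short.
Try y = 1 m: A R^(2/3) = 1.113 — over.
Try y = 0.796 m: A R^(2/3) = 0.732 — matches.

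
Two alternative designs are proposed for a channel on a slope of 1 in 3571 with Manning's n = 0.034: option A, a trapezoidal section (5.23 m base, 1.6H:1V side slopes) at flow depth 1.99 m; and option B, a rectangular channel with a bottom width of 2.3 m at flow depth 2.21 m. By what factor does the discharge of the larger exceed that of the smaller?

4.76

Channel A: With bottom width b = 5.23 m and side slope z = 1.6: A = (b + zy)y = (5.23 + 1.6×1.99)×1.99 = 16.74 m²; P = b + 2y√(1+z²) = 5.23 + 2×1.99×1.887 = 12.74 m. Hydraulic radius R = A/P = 16.74/12.74 = 1.314 m. Q_A = (1/0.034)·16.74·1.314^(2/3)·√0.00028 = 9.888 m³/s.
Channel B: Flow area A = b·y = 2.3 × 2.21 = 5.083 m². Wetted perimeter P = b + 2y = 2.3 + 2×2.21 = 6.72 m. Hydraulic radius R = A/P = 5.083/6.72 = 0.7564 m. Q_B = (1/0.034)·5.083·0.7564^(2/3)·√0.00028 = 2.077 m³/s.
The larger discharge is 9.888 m³/s and the smaller is 2.077 m³/s; the ratio is 4.76.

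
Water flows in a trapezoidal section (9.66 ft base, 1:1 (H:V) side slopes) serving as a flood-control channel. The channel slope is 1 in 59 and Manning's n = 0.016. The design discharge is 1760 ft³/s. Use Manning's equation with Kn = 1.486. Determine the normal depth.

y_n = 4.83 ft

Manning's equation rearranged: A R^(2/3) = nQ / (1.486·√S) = 0.016 × 1760 / (1.486 × √0.01695) = 145.6.
Try y = 3.85 ft: A R^(2/3) = 96.6 — short.
Try y = 5.85 ft: A R^(2/3) = 207.7 — over.
Try y = 4.83 ft: A R^(2/3) = 145.6 — matches.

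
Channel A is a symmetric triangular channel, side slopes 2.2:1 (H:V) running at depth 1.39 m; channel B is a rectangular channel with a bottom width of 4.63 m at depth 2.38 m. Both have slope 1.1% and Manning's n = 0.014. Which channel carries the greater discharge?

Channel A: For a triangular section with side slope z = 2.2: A = zy² = 2.2×1.39² = 4.251 m²; P = 2y√(1+z²) = 2×1.39×2.417 = 6.718 m. Hydraulic radius R = A/P = 4.251/6.718 = 0.6327 m. Q_A = (1/0.014)·4.251·0.6327^(2/3)·√0.011 = 23.47 m³/s.
Channel B: Flow area A = b·y = 4.63 × 2.38 = 11.02 m². Wetted perimeter P = b + 2y = 4.63 + 2×2.38 = 9.39 m. Hydraulic radius R = A/P = 11.02/9.39 = 1.174 m. Q_B = (1/0.014)·11.02·1.174^(2/3)·√0.011 = 91.84 m³/s.
Q_A = 23.47 m³/s vs Q_B = 91.84 m³/s, so channel B carries more.

channel B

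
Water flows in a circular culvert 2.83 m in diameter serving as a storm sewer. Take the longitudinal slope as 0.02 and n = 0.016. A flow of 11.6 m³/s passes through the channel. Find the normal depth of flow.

y_n = 0.99 m

Manning's equation rearranged: A R^(2/3) = nQ / (1·√S) = 0.016 × 11.6 / (√0.02) = 1.312.
Trying y = 0.715 m: A R^(2/3) = 0.6986 — short.
Trying y = 1.18 m: A R^(2/3) = 1.815 — over.
Trying y = 0.99 m: A R^(2/3) = 1.312 — close enough.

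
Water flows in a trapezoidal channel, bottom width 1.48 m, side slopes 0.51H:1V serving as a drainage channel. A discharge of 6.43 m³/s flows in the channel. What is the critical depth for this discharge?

At critical depth, Q² T / (g A³) = 1, i.e. A³/T = Q²/g = 6.43²/9.81 = 4.215.
Trying y = 1.25 m: A³/T = 6.731 — over.
Trying y = 0.919 m: A³/T = 2.376 — short.
Trying y = 1.09 m: A³/T = 4.216 — matches.

y_c = 1.09 m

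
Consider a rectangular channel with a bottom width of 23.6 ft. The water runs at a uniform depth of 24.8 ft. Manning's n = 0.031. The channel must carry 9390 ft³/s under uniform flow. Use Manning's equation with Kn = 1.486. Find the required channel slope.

Flow area A = b·y = 23.6 × 24.8 = 585.3 ft². Wetted perimeter P = b + 2y = 23.6 + 2×24.8 = 73.2 ft.
Hydraulic radius R = A/P = 585.3/73.2 = 7.996 ft.
From Manning's equation, S = [nQ / (1.486 A R^(2/3))]² = [0.031 × 9390 / (1.486 × 585.3 × 7.996^(2/3))]² = 0.00701.

S = 0.00701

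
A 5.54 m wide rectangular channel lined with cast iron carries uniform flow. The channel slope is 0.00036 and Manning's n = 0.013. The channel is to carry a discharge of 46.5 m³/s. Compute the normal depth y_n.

Manning's equation rearranged: A R^(2/3) = nQ / (1·√S) = 0.013 × 46.5 / (√0.00036) = 31.86.
Try y = 4.53 m: A R^(2/3) = 36.01 — too large.
Try y = 4.11 m: A R^(2/3) = 31.85 — close enough.

y_n = 4.11 m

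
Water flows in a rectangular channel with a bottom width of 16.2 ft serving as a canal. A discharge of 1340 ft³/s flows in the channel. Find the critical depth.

For a rectangular channel, critical depth y_c = (q²/g)^(1/3) where q = Q/b = 1340/16.2 = 82.72 ft²/s.
So y_c = (82.72²/32.2)^(1/3) = 5.97 ft.

y_c = 5.97 ft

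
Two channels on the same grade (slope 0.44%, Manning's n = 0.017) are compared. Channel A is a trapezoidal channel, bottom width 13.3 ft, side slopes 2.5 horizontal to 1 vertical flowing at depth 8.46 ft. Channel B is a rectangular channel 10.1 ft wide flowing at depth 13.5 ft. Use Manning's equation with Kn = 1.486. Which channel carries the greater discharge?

Channel A: With bottom width b = 13.3 ft and side slope z = 2.5: A = (b + zy)y = (13.3 + 2.5×8.46)×8.46 = 291.4 ft²; P = b + 2y√(1+z²) = 13.3 + 2×8.46×2.693 = 58.86 ft. Hydraulic radius R = A/P = 291.4/58.86 = 4.952 ft. Q_A = (1.486/0.017)·291.4·4.952^(2/3)·√0.0044 = 4909 ft³/s.
Channel B: Flow area A = b·y = 10.1 × 13.5 = 136.3 ft². Wetted perimeter P = b + 2y = 10.1 + 2×13.5 = 37.1 ft. Hydraulic radius R = A/P = 136.3/37.1 = 3.675 ft. Q_B = (1.486/0.017)·136.3·3.675^(2/3)·√0.0044 = 1883 ft³/s.
Q_A = 4909 ft³/s vs Q_B = 1883 ft³/s, so channel A carries more.

channel A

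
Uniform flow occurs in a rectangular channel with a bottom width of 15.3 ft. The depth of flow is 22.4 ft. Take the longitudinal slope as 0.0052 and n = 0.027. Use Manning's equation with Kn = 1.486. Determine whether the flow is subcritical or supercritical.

subcritical

Flow area A = b·y = 15.3 × 22.4 = 342.7 ft². Wetted perimeter P = b + 2y = 15.3 + 2×22.4 = 60.1 ft.
Hydraulic radius R = A/P = 342.7/60.1 = 5.702 ft.
V = (1.486/n) R^(2/3) √S = (1.486/0.027) × 5.702^(2/3) × √0.0052 = 12.67 ft/s. Hydraulic depth D_h = A/T = 342.7/15.3 = 22.4 ft.
Froude number Fr = V/√(g·D_h) = 12.67/√(32.2×22.4) = 0.472, which is less than 1, so the flow is subcritical.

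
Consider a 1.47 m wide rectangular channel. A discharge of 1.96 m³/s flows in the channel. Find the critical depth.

For a rectangular channel, critical depth y_c = (q²/g)^(1/3) where q = Q/b = 1.96/1.47 = 1.333 m²/s.
So y_c = (1.333²/9.81)^(1/3) = 0.566 m.

y_c = 0.566 m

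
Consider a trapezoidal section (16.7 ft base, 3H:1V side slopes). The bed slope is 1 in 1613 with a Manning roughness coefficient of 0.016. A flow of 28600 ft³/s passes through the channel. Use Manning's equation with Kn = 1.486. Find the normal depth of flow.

Manning's equation rearranged: A R^(2/3) = nQ / (1.486·√S) = 0.016 × 28600 / (1.486 × √0.00062) = 12370.
At y = 21.1 ft: A R^(2/3) = 8471 — short.
At y = 30 ft: A R^(2/3) = 19900 — over.
At y = 24.7 ft: A R^(2/3) = 12380 — matches.

y_n = 24.7 ft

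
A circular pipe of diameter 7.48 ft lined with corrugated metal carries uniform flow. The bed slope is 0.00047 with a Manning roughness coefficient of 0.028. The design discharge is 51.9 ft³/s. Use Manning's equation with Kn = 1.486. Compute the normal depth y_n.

y_n = 4.51 ft

Manning's equation rearranged: A R^(2/3) = nQ / (1.486·√S) = 0.028 × 51.9 / (1.486 × √0.00047) = 45.11.
Try y = 5.45 ft: A R^(2/3) = 58.75 — too large.
Try y = 3.86 ft: A R^(2/3) = 35.17 — too small.
Try y = 4.51 ft: A R^(2/3) = 45.15 — matches.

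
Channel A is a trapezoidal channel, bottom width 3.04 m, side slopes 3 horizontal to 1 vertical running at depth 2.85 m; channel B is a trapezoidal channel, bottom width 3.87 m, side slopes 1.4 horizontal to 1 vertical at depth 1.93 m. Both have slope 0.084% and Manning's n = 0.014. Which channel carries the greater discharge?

Channel A: With bottom width b = 3.04 m and side slope z = 3: A = (b + zy)y = (3.04 + 3×2.85)×2.85 = 33.03 m²; P = b + 2y√(1+z²) = 3.04 + 2×2.85×3.162 = 21.06 m. Hydraulic radius R = A/P = 33.03/21.06 = 1.568 m. Q_A = (1/0.014)·33.03·1.568^(2/3)·√0.00084 = 92.3 m³/s.
Channel B: With bottom width b = 3.87 m and side slope z = 1.4: A = (b + zy)y = (3.87 + 1.4×1.93)×1.93 = 12.68 m²; P = b + 2y√(1+z²) = 3.87 + 2×1.93×1.72 = 10.51 m. Hydraulic radius R = A/P = 12.68/10.51 = 1.207 m. Q_B = (1/0.014)·12.68·1.207^(2/3)·√0.00084 = 29.76 m³/s.
Q_A = 92.3 m³/s vs Q_B = 29.76 m³/s, so channel A carries more.

channel A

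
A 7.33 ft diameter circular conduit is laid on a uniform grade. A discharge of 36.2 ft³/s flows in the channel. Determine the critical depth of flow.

y_c = 1.5 ft

At critical depth, Q² T / (g A³) = 1, i.e. A³/T = Q²/g = 36.2²/32.2 = 40.7.
At y = 1.22 ft: A³/T = 17.99 — short.
At y = 1.71 ft: A³/T = 67.53 — over.
At y = 1.5 ft: A³/T = 40.46 — matches.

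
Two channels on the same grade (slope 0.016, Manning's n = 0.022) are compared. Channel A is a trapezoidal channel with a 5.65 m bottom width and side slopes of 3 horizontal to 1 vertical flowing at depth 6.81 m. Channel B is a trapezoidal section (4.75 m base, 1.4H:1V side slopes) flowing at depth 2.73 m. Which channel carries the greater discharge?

channel A

Channel A: With bottom width b = 5.65 m and side slope z = 3: A = (b + zy)y = (5.65 + 3×6.81)×6.81 = 177.6 m²; P = b + 2y√(1+z²) = 5.65 + 2×6.81×3.162 = 48.72 m. Hydraulic radius R = A/P = 177.6/48.72 = 3.645 m. Q_A = (1/0.022)·177.6·3.645^(2/3)·√0.016 = 2419 m³/s.
Channel B: With bottom width b = 4.75 m and side slope z = 1.4: A = (b + zy)y = (4.75 + 1.4×2.73)×2.73 = 23.4 m²; P = b + 2y√(1+z²) = 4.75 + 2×2.73×1.72 = 14.14 m. Hydraulic radius R = A/P = 23.4/14.14 = 1.655 m. Q_B = (1/0.022)·23.4·1.655^(2/3)·√0.016 = 188.2 m³/s.
Q_A = 2419 m³/s vs Q_B = 188.2 m³/s, so channel A carries more.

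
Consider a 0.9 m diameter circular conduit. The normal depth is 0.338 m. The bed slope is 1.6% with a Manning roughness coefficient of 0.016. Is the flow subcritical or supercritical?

supercritical

For a circular section of diameter D = 0.9 m at depth y = 0.338 m, the central angle is θ = 2 arccos(1 − 2y/D) = 2.639 rad. Then A = (D²/8)(θ − sin θ) = 0.2183 m² and P = Dθ/2 = 1.187 m.
Hydraulic radius R = A/P = 0.2183/1.187 = 0.1839 m.
V = (1/n) R^(2/3) √S = (1/0.016) × 0.1839^(2/3) × √0.016 = 2.556 m/s. Hydraulic depth D_h = A/T = 0.2183/0.8717 = 0.2505 m.
Froude number Fr = V/√(g·D_h) = 2.556/√(9.81×0.2505) = 1.63, which is greater than 1, so the flow is supercritical.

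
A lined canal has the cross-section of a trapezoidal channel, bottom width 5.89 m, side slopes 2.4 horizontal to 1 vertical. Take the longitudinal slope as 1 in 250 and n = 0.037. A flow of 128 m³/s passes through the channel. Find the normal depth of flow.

y_n = 3.37 m

Manning's equation rearranged: A R^(2/3) = nQ / (1·√S) = 0.037 × 128 / (√0.004) = 74.88.
Trying y = 3.96 m: A R^(2/3) = 106.3 — too large.
Trying y = 3.37 m: A R^(2/3) = 75.07 — matches.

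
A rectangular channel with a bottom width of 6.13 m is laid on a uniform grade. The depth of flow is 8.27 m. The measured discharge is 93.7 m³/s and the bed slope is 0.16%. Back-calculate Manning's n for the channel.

Flow area A = b·y = 6.13 × 8.27 = 50.7 m². Wetted perimeter P = b + 2y = 6.13 + 2×8.27 = 22.67 m.
Hydraulic radius R = A/P = 50.7/22.67 = 2.236 m.
Rearranging Manning's equation: n = (1/Q) A R^(2/3) S^(1/2) = (1/93.7) × 50.7 × 2.236^(2/3) × √0.0016 = 0.037.

n = 0.037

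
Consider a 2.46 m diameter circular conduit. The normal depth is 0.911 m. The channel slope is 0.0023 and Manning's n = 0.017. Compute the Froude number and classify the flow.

For a circular section of diameter D = 2.46 m at depth y = 0.911 m, the central angle is θ = 2 arccos(1 − 2y/D) = 2.617 rad. Then A = (D²/8)(θ − sin θ) = 1.601 m² and P = Dθ/2 = 3.219 m.
Hydraulic radius R = A/P = 1.601/3.219 = 0.4973 m.
V = (1/n) R^(2/3) √S = (1/0.017) × 0.4973^(2/3) × √0.0023 = 1.771 m/s. Hydraulic depth D_h = A/T = 1.601/2.376 = 0.6737 m.
Froude number Fr = V/√(g·D_h) = 1.771/√(9.81×0.6737) = 0.689, which is less than 1, so the flow is subcritical.

subcritical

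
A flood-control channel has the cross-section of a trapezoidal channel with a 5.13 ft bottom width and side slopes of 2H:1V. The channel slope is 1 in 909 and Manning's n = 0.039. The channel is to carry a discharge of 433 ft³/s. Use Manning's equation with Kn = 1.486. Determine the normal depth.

y_n = 7.22 ft

Manning's equation rearranged: A R^(2/3) = nQ / (1.486·√S) = 0.039 × 433 / (1.486 × √0.0011) = 342.6.
At y = 8.61 ft: A R^(2/3) = 517.5 — too large.
At y = 7.22 ft: A R^(2/3) = 342.6 — ≈ 342.6.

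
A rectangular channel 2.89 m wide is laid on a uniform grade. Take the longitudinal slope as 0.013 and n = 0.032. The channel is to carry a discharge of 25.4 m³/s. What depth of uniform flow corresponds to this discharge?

y_n = 2.59 m

Manning's equation rearranged: A R^(2/3) = nQ / (1·√S) = 0.032 × 25.4 / (√0.013) = 7.129.
Trying y = 1.88 m: A R^(2/3) = 4.748 — too small.
Trying y = 3.31 m: A R^(2/3) = 9.603 — too large.
Trying y = 2.59 m: A R^(2/3) = 7.119 — close enough.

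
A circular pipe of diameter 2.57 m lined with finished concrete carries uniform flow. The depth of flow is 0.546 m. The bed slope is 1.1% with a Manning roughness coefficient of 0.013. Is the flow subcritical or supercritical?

supercritical

For a circular section of diameter D = 2.57 m at depth y = 0.546 m, the central angle is θ = 2 arccos(1 − 2y/D) = 1.916 rad. Then A = (D²/8)(θ − sin θ) = 0.8051 m² and P = Dθ/2 = 2.462 m.
Hydraulic radius R = A/P = 0.8051/2.462 = 0.327 m.
V = (1/n) R^(2/3) √S = (1/0.013) × 0.327^(2/3) × √0.011 = 3.829 m/s. Hydraulic depth D_h = A/T = 0.8051/2.102 = 0.3829 m.
Froude number Fr = V/√(g·D_h) = 3.829/√(9.81×0.3829) = 1.98, which is greater than 1, so the flow is supercritical.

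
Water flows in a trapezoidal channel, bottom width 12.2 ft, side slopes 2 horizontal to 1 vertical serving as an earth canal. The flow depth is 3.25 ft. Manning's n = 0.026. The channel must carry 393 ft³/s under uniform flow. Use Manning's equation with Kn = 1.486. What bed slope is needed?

S = 0.00428

With bottom width b = 12.2 ft and side slope z = 2: A = (b + zy)y = (12.2 + 2×3.25)×3.25 = 60.77 ft²; P = b + 2y√(1+z²) = 12.2 + 2×3.25×2.236 = 26.73 ft.
Hydraulic radius R = A/P = 60.77/26.73 = 2.273 ft.
From Manning's equation, S = [nQ / (1.486 A R^(2/3))]² = [0.026 × 393 / (1.486 × 60.77 × 2.273^(2/3))]² = 0.00428.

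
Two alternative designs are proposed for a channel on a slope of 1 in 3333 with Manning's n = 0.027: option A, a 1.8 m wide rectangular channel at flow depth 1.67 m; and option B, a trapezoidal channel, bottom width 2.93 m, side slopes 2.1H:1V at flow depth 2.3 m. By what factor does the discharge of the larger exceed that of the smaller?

Channel A: Flow area A = b·y = 1.8 × 1.67 = 3.006 m². Wetted perimeter P = b + 2y = 1.8 + 2×1.67 = 5.14 m. Hydraulic radius R = A/P = 3.006/5.14 = 0.5848 m. Q_A = (1/0.027)·3.006·0.5848^(2/3)·√0.0003 = 1.349 m³/s.
Channel B: With bottom width b = 2.93 m and side slope z = 2.1: A = (b + zy)y = (2.93 + 2.1×2.3)×2.3 = 17.85 m²; P = b + 2y√(1+z²) = 2.93 + 2×2.3×2.326 = 13.63 m. Hydraulic radius R = A/P = 17.85/13.63 = 1.31 m. Q_B = (1/0.027)·17.85·1.31^(2/3)·√0.0003 = 13.71 m³/s.
The larger discharge is 13.71 m³/s and the smaller is 1.349 m³/s; the ratio is 10.2.

10.2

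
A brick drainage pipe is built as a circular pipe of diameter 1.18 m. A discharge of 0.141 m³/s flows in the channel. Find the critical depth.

y_c = 0.198 m

At critical depth, Q² T / (g A³) = 1, i.e. A³/T = Q²/g = 0.141²/9.81 = 0.002027.
Try y = 0.253 m: A³/T = 0.00525 — too large.
Try y = 0.176 m: A³/T = 0.001263 — too small.
Try y = 0.198 m: A³/T = 0.002008 — ≈ 0.002027.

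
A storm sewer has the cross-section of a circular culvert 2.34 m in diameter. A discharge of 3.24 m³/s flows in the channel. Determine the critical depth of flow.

y_c = 0.817 m

At critical depth, Q² T / (g A³) = 1, i.e. A³/T = Q²/g = 3.24²/9.81 = 1.07.
Trying y = 0.669 m: A³/T = 0.4942 — too small.
Trying y = 0.817 m: A³/T = 1.071 — ≈ 1.07.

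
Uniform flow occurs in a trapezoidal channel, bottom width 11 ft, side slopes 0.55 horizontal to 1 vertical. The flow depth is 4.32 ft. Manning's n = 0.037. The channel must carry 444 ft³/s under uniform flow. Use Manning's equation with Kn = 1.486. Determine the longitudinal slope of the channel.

S = 0.00941

With bottom width b = 11 ft and side slope z = 0.55: A = (b + zy)y = (11 + 0.55×4.32)×4.32 = 57.78 ft²; P = b + 2y√(1+z²) = 11 + 2×4.32×1.141 = 20.86 ft.
Hydraulic radius R = A/P = 57.78/20.86 = 2.77 ft.
From Manning's equation, S = [nQ / (1.486 A R^(2/3))]² = [0.037 × 444 / (1.486 × 57.78 × 2.77^(2/3))]² = 0.00941.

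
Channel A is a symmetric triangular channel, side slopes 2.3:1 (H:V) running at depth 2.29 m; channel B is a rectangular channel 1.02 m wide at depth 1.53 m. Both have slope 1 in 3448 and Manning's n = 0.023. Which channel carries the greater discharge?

Channel A: For a triangular section with side slope z = 2.3: A = zy² = 2.3×2.29² = 12.06 m²; P = 2y√(1+z²) = 2×2.29×2.508 = 11.49 m. Hydraulic radius R = A/P = 12.06/11.49 = 1.05 m. Q_A = (1/0.023)·12.06·1.05^(2/3)·√0.00029 = 9.226 m³/s.
Channel B: Flow area A = b·y = 1.02 × 1.53 = 1.561 m². Wetted perimeter P = b + 2y = 1.02 + 2×1.53 = 4.08 m. Hydraulic radius R = A/P = 1.561/4.08 = 0.3825 m. Q_B = (1/0.023)·1.561·0.3825^(2/3)·√0.00029 = 0.6089 m³/s.
Q_A = 9.226 m³/s vs Q_B = 0.6089 m³/s, so channel A carries more.

channel A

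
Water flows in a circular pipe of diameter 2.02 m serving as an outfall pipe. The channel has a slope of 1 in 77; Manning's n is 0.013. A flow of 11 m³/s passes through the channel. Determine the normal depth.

y_n = 1.15 m

Manning's equation rearranged: A R^(2/3) = nQ / (1·√S) = 0.013 × 11 / (√0.01299) = 1.255.
Trying y = 0.933 m: A R^(2/3) = 0.8862 — short.
Trying y = 1.15 m: A R^(2/3) = 1.258 — matches.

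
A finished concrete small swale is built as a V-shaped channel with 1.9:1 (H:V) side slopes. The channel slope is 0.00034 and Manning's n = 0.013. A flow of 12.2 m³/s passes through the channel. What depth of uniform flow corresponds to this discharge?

y_n = 2.16 m

Manning's equation rearranged: A R^(2/3) = nQ / (1·√S) = 0.013 × 12.2 / (√0.00034) = 8.601.
At y = 2.48 m: A R^(2/3) = 12.43 — over.
At y = 1.5 m: A R^(2/3) = 3.253 — short.
At y = 2.16 m: A R^(2/3) = 8.601 — close enough.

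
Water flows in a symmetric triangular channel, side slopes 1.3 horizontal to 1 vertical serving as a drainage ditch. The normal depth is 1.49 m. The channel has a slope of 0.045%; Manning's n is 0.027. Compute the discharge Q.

Q = 1.6 m³/s

For a triangular section with side slope z = 1.3: A = zy² = 1.3×1.49² = 2.886 m²; P = 2y√(1+z²) = 2×1.49×1.64 = 4.888 m.
Hydraulic radius R = A/P = 2.886/4.888 = 0.5905 m.
Manning's equation: Q = (1/n) A R^(2/3) S^(1/2) = (1/0.027) × 2.886 × 0.5905^(2/3) × 0.00045^(1/2) = 1.6 m³/s.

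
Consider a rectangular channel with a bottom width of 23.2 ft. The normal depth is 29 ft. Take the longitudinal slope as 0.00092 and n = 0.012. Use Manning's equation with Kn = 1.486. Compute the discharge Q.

Flow area A = b·y = 23.2 × 29 = 672.8 ft². Wetted perimeter P = b + 2y = 23.2 + 2×29 = 81.2 ft.
Hydraulic radius R = A/P = 672.8/81.2 = 8.286 ft.
Manning's equation: Q = (1.486/n) A R^(2/3) S^(1/2) = (1.486/0.012) × 672.8 × 8.286^(2/3) × 0.00092^(1/2) = 10300 ft³/s.

Q = 10300 ft³/s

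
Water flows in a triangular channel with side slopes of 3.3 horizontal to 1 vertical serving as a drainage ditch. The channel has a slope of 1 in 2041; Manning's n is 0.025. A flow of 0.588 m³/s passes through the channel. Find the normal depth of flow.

y_n = 0.659 m

Manning's equation rearranged: A R^(2/3) = nQ / (1·√S) = 0.025 × 0.588 / (√0.00049) = 0.6641.
Trying y = 0.484 m: A R^(2/3) = 0.2915 — low.
Trying y = 0.732 m: A R^(2/3) = 0.8786 — high.
Trying y = 0.659 m: A R^(2/3) = 0.664 — ≈ 0.6641.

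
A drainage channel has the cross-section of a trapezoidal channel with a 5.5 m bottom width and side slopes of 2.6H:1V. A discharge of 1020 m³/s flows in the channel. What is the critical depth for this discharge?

y_c = 6.96 m

At critical depth, Q² T / (g A³) = 1, i.e. A³/T = Q²/g = 1020²/9.81 = 106100.
Try y = 8.3 m: A³/T = 233400 — over.
Try y = 5.47 m: A³/T = 36990 — short.
Try y = 6.96 m: A³/T = 106200 — matches.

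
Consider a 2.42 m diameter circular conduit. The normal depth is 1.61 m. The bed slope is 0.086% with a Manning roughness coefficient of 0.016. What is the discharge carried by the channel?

For a circular section of diameter D = 2.42 m at depth y = 1.61 m, the central angle is θ = 2 arccos(1 − 2y/D) = 3.815 rad. Then A = (D²/8)(θ − sin θ) = 3.25 m² and P = Dθ/2 = 4.617 m.
Hydraulic radius R = A/P = 3.25/4.617 = 0.7039 m.
Manning's equation: Q = (1/n) A R^(2/3) S^(1/2) = (1/0.016) × 3.25 × 0.7039^(2/3) × 0.00086^(1/2) = 4.71 m³/s.

Q = 4.71 m³/s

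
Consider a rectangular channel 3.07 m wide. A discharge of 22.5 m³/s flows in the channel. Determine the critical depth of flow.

y_c = 1.76 m

For a rectangular channel, critical depth y_c = (q²/g)^(1/3) where q = Q/b = 22.5/3.07 = 7.329 m²/s.
So y_c = (7.329²/9.81)^(1/3) = 1.76 m.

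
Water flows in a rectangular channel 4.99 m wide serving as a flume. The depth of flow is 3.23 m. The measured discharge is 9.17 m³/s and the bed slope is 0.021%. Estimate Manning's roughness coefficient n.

Flow area A = b·y = 4.99 × 3.23 = 16.12 m². Wetted perimeter P = b + 2y = 4.99 + 2×3.23 = 11.45 m.
Hydraulic radius R = A/P = 16.12/11.45 = 1.408 m.
Rearranging Manning's equation: n = (1/Q) A R^(2/3) S^(1/2) = (1/9.17) × 16.12 × 1.408^(2/3) × √0.00021 = 0.032.

n = 0.032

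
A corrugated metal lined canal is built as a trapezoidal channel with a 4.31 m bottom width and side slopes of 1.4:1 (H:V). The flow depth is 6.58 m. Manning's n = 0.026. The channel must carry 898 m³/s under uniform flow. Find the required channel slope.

S = 0.014

With bottom width b = 4.31 m and side slope z = 1.4: A = (b + zy)y = (4.31 + 1.4×6.58)×6.58 = 88.97 m²; P = b + 2y√(1+z²) = 4.31 + 2×6.58×1.72 = 26.95 m.
Hydraulic radius R = A/P = 88.97/26.95 = 3.301 m.
From Manning's equation, S = [nQ / (1 A R^(2/3))]² = [0.026 × 898 / (1 × 88.97 × 3.301^(2/3))]² = 0.014.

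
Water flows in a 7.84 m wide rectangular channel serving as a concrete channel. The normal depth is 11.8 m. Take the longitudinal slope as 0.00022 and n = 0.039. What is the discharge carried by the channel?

Q = 72.2 m³/s

Flow area A = b·y = 7.84 × 11.8 = 92.51 m². Wetted perimeter P = b + 2y = 7.84 + 2×11.8 = 31.44 m.
Hydraulic radius R = A/P = 92.51/31.44 = 2.942 m.
Manning's equation: Q = (1/n) A R^(2/3) S^(1/2) = (1/0.039) × 92.51 × 2.942^(2/3) × 0.00022^(1/2) = 72.2 m³/s.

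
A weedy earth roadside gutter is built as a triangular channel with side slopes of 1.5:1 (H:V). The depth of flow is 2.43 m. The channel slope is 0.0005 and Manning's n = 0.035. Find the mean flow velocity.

V = 0.644 m/s

For a triangular section with side slope z = 1.5: A = zy² = 1.5×2.43² = 8.857 m²; P = 2y√(1+z²) = 2×2.43×1.803 = 8.761 m.
Hydraulic radius R = A/P = 8.857/8.761 = 1.011 m.
From Manning's equation, V = (1/n) R^(2/3) S^(1/2) = (1/0.035) × 1.011^(2/3) × 0.0005^(1/2) = 0.644 m/s.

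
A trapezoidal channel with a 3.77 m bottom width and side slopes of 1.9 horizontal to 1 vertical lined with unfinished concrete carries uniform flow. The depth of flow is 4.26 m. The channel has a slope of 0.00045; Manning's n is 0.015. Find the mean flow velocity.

V = 2.46 m/s

With bottom width b = 3.77 m and side slope z = 1.9: A = (b + zy)y = (3.77 + 1.9×4.26)×4.26 = 50.54 m²; P = b + 2y√(1+z²) = 3.77 + 2×4.26×2.147 = 22.06 m.
Hydraulic radius R = A/P = 50.54/22.06 = 2.291 m.
From Manning's equation, V = (1/n) R^(2/3) S^(1/2) = (1/0.015) × 2.291^(2/3) × 0.00045^(1/2) = 2.46 m/s.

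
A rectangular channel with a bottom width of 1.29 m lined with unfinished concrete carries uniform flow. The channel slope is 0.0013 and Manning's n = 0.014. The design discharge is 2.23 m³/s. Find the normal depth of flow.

y_n = 1.2 m

Manning's equation rearranged: A R^(2/3) = nQ / (1·√S) = 0.014 × 2.23 / (√0.0013) = 0.8659.
At y = 1.03 m: A R^(2/3) = 0.7173 — short.
At y = 1.38 m: A R^(2/3) = 1.029 — over.
At y = 1.2 m: A R^(2/3) = 0.8675 — ≈ 0.8659.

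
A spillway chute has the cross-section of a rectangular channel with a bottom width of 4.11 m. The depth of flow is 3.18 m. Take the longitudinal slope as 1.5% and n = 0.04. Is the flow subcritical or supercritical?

subcritical

Flow area A = b·y = 4.11 × 3.18 = 13.07 m². Wetted perimeter P = b + 2y = 4.11 + 2×3.18 = 10.47 m.
Hydraulic radius R = A/P = 13.07/10.47 = 1.248 m.
V = (1/n) R^(2/3) √S = (1/0.04) × 1.248^(2/3) × √0.015 = 3.55 m/s. Hydraulic depth D_h = A/T = 13.07/4.11 = 3.18 m.
Froude number Fr = V/√(g·D_h) = 3.55/√(9.81×3.18) = 0.636, which is less than 1, so the flow is subcritical.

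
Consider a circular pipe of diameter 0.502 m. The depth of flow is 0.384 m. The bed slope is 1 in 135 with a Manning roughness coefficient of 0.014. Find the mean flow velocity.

For a circular section of diameter D = 0.502 m at depth y = 0.384 m, the central angle is θ = 2 arccos(1 − 2y/D) = 4.259 rad. Then A = (D²/8)(θ − sin θ) = 0.1625 m² and P = Dθ/2 = 1.069 m.
Hydraulic radius R = A/P = 0.1625/1.069 = 0.152 m.
From Manning's equation, V = (1/n) R^(2/3) S^(1/2) = (1/0.014) × 0.152^(2/3) × 0.007407^(1/2) = 1.75 m/s.

V = 1.75 m/s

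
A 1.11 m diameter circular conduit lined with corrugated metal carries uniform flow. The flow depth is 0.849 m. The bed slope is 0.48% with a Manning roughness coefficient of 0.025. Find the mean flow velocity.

V = 1.34 m/s

For a circular section of diameter D = 1.11 m at depth y = 0.849 m, the central angle is θ = 2 arccos(1 − 2y/D) = 4.258 rad. Then A = (D²/8)(θ − sin θ) = 0.7942 m² and P = Dθ/2 = 2.363 m.
Hydraulic radius R = A/P = 0.7942/2.363 = 0.3361 m.
From Manning's equation, V = (1/n) R^(2/3) S^(1/2) = (1/0.025) × 0.3361^(2/3) × 0.0048^(1/2) = 1.34 m/s.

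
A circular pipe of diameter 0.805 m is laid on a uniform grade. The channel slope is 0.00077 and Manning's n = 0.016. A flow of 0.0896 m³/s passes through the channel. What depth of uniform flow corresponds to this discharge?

y_n = 0.3 m

Manning's equation rearranged: A R^(2/3) = nQ / (1·√S) = 0.016 × 0.0896 / (√0.00077) = 0.05166.
At y = 0.34 m: A R^(2/3) = 0.06502 — high.
At y = 0.204 m: A R^(2/3) = 0.02459 — low.
At y = 0.3 m: A R^(2/3) = 0.05169 — ≈ 0.05166.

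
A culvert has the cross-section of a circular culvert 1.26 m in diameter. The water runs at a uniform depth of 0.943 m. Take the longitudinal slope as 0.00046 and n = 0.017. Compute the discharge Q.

Q = 0.662 m³/s

For a circular section of diameter D = 1.26 m at depth y = 0.943 m, the central angle is θ = 2 arccos(1 − 2y/D) = 4.181 rad. Then A = (D²/8)(θ − sin θ) = 1.001 m² and P = Dθ/2 = 2.634 m.
Hydraulic radius R = A/P = 1.001/2.634 = 0.38 m.
Manning's equation: Q = (1/n) A R^(2/3) S^(1/2) = (1/0.017) × 1.001 × 0.38^(2/3) × 0.00046^(1/2) = 0.662 m³/s.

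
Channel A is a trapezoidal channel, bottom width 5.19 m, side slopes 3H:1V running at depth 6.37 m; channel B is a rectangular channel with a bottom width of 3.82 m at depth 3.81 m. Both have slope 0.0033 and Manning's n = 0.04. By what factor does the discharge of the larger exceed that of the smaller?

Channel A: With bottom width b = 5.19 m and side slope z = 3: A = (b + zy)y = (5.19 + 3×6.37)×6.37 = 154.8 m²; P = b + 2y√(1+z²) = 5.19 + 2×6.37×3.162 = 45.48 m. Hydraulic radius R = A/P = 154.8/45.48 = 3.404 m. Q_A = (1/0.04)·154.8·3.404^(2/3)·√0.0033 = 503 m³/s.
Channel B: Flow area A = b·y = 3.82 × 3.81 = 14.55 m². Wetted perimeter P = b + 2y = 3.82 + 2×3.81 = 11.44 m. Hydraulic radius R = A/P = 14.55/11.44 = 1.272 m. Q_B = (1/0.04)·14.55·1.272^(2/3)·√0.0033 = 24.54 m³/s.
The larger discharge is 503 m³/s and the smaller is 24.54 m³/s; the ratio is 20.5.

20.5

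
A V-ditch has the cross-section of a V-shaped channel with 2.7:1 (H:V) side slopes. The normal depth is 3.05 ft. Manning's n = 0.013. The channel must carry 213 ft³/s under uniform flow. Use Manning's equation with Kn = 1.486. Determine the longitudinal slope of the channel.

For a triangular section with side slope z = 2.7: A = zy² = 2.7×3.05² = 25.12 ft²; P = 2y√(1+z²) = 2×3.05×2.879 = 17.56 ft.
Hydraulic radius R = A/P = 25.12/17.56 = 1.43 ft.
From Manning's equation, S = [nQ / (1.486 A R^(2/3))]² = [0.013 × 213 / (1.486 × 25.12 × 1.43^(2/3))]² = 0.00342.

S = 0.00342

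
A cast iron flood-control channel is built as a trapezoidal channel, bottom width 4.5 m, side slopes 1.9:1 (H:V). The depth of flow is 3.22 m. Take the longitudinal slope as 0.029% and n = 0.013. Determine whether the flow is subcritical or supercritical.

subcritical

With bottom width b = 4.5 m and side slope z = 1.9: A = (b + zy)y = (4.5 + 1.9×3.22)×3.22 = 34.19 m²; P = b + 2y√(1+z²) = 4.5 + 2×3.22×2.147 = 18.33 m.
Hydraulic radius R = A/P = 34.19/18.33 = 1.866 m.
V = (1/n) R^(2/3) √S = (1/0.013) × 1.866^(2/3) × √0.00029 = 1.985 m/s. Hydraulic depth D_h = A/T = 34.19/16.74 = 2.043 m.
Froude number Fr = V/√(g·D_h) = 1.985/√(9.81×2.043) = 0.443, which is less than 1, so the flow is subcritical.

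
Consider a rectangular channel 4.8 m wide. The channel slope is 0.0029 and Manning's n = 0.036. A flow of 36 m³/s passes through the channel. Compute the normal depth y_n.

y_n = 3.86 m

Manning's equation rearranged: A R^(2/3) = nQ / (1·√S) = 0.036 × 36 / (√0.0029) = 24.07.
At y = 4.63 m: A R^(2/3) = 30.16 — high.
At y = 2.72 m: A R^(2/3) = 15.35 — low.
At y = 3.86 m: A R^(2/3) = 24.06 — matches.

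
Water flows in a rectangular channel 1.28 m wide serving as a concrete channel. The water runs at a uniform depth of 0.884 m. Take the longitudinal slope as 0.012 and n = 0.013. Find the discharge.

Flow area A = b·y = 1.28 × 0.884 = 1.132 m². Wetted perimeter P = b + 2y = 1.28 + 2×0.884 = 3.048 m.
Hydraulic radius R = A/P = 1.132/3.048 = 0.3712 m.
Manning's equation: Q = (1/n) A R^(2/3) S^(1/2) = (1/0.013) × 1.132 × 0.3712^(2/3) × 0.012^(1/2) = 4.93 m³/s.

Q = 4.93 m³/s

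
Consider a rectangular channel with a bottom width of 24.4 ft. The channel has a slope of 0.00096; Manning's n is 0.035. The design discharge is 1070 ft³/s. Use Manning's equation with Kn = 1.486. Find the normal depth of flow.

Manning's equation rearranged: A R^(2/3) = nQ / (1.486·√S) = 0.035 × 1070 / (1.486 × √0.00096) = 813.4.
At y = 12.9 ft: A R^(2/3) = 1070 — high.
At y = 9.28 ft: A R^(2/3) = 685.8 — low.
At y = 10.5 ft: A R^(2/3) = 812.1 — ≈ 813.4.

y_n = 10.5 ft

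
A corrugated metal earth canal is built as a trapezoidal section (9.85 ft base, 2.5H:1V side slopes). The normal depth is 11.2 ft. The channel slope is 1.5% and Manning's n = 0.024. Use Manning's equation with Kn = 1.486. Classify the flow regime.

supercritical

With bottom width b = 9.85 ft and side slope z = 2.5: A = (b + zy)y = (9.85 + 2.5×11.2)×11.2 = 423.9 ft²; P = b + 2y√(1+z²) = 9.85 + 2×11.2×2.693 = 70.16 ft.
Hydraulic radius R = A/P = 423.9/70.16 = 6.042 ft.
V = (1.486/n) R^(2/3) √S = (1.486/0.024) × 6.042^(2/3) × √0.015 = 25.16 ft/s. Hydraulic depth D_h = A/T = 423.9/65.85 = 6.438 ft.
Froude number Fr = V/√(g·D_h) = 25.16/√(32.2×6.438) = 1.75, which is greater than 1, so the flow is supercritical.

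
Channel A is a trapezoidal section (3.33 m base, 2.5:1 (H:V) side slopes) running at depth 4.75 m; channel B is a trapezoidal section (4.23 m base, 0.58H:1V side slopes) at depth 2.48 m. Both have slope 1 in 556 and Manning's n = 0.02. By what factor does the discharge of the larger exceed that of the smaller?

Channel A: With bottom width b = 3.33 m and side slope z = 2.5: A = (b + zy)y = (3.33 + 2.5×4.75)×4.75 = 72.22 m²; P = b + 2y√(1+z²) = 3.33 + 2×4.75×2.693 = 28.91 m. Hydraulic radius R = A/P = 72.22/28.91 = 2.498 m. Q_A = (1/0.02)·72.22·2.498^(2/3)·√0.001799 = 282 m³/s.
Channel B: With bottom width b = 4.23 m and side slope z = 0.58: A = (b + zy)y = (4.23 + 0.58×2.48)×2.48 = 14.06 m²; P = b + 2y√(1+z²) = 4.23 + 2×2.48×1.156 = 9.964 m. Hydraulic radius R = A/P = 14.06/9.964 = 1.411 m. Q_B = (1/0.02)·14.06·1.411^(2/3)·√0.001799 = 37.5 m³/s.
The larger discharge is 282 m³/s and the smaller is 37.5 m³/s; the ratio is 7.52.

7.52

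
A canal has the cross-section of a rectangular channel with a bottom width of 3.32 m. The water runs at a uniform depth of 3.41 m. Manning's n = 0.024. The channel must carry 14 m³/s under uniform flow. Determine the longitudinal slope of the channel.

S = 0.00076

Flow area A = b·y = 3.32 × 3.41 = 11.32 m². Wetted perimeter P = b + 2y = 3.32 + 2×3.41 = 10.14 m.
Hydraulic radius R = A/P = 11.32/10.14 = 1.116 m.
From Manning's equation, S = [nQ / (1 A R^(2/3))]² = [0.024 × 14 / (1 × 11.32 × 1.116^(2/3))]² = 0.00076.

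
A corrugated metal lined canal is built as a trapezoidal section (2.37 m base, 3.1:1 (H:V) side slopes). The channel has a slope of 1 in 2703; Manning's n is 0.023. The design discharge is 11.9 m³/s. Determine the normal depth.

y_n = 1.79 m

Manning's equation rearranged: A R^(2/3) = nQ / (1·√S) = 0.023 × 11.9 / (√0.00037) = 14.23.
Try y = 1.22 m: A R^(2/3) = 6.071 — short.
Try y = 2.01 m: A R^(2/3) = 18.62 — over.
Try y = 1.79 m: A R^(2/3) = 14.27 — matches.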